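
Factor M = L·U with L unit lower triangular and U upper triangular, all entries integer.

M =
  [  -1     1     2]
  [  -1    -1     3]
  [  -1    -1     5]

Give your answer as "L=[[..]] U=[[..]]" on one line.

L=[[1,0,0],[1,1,0],[1,1,1]] U=[[-1,1,2],[0,-2,1],[0,0,2]]

  r1 -= 1·r0 → [0,-2,1]
  r2 -= 1·r0 → [0,-2,3]
  r2 -= 1·r1 → [0,0,2]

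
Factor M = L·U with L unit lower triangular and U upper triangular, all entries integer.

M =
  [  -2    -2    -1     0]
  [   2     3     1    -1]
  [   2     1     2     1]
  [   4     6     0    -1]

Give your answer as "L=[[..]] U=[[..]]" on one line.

  row1 -= -1·row0 → [0,1,0,-1]
  row2 -= -1·row0 → [0,-1,1,1]
  row3 -= -2·row0 → [0,2,-2,-1]
  row2 -= -1·row1 → [0,0,1,0]
  row3 -= 2·row1 → [0,0,-2,1]
  row3 -= -2·row2 → [0,0,0,1]

L=[[1,0,0,0],[-1,1,0,0],[-1,-1,1,0],[-2,2,-2,1]] U=[[-2,-2,-1,0],[0,1,0,-1],[0,0,1,0],[0,0,0,1]]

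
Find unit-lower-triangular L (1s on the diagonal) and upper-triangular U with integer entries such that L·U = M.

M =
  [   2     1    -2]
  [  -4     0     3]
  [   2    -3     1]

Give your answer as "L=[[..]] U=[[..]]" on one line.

  R1 -= -2·R0 → [0,2,-1]
  R2 -= 1·R0 → [0,-4,3]
  R2 -= -2·R1 → [0,0,1]

L=[[1,0,0],[-2,1,0],[1,-2,1]] U=[[2,1,-2],[0,2,-1],[0,0,1]]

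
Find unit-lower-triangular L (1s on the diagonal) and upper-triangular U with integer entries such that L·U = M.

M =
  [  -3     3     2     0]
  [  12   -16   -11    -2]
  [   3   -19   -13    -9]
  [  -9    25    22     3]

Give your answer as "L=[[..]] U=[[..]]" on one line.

L=[[1,0,0,0],[-4,1,0,0],[-1,4,1,0],[3,-4,4,1]] U=[[-3,3,2,0],[0,-4,-3,-2],[0,0,1,-1],[0,0,0,-1]]

  r1 -= -4·r0 → [0,-4,-3,-2]
  r2 -= -1·r0 → [0,-16,-11,-9]
  r3 -= 3·r0 → [0,16,16,3]
  r2 -= 4·r1 → [0,0,1,-1]
  r3 -= -4·r1 → [0,0,4,-5]
  r3 -= 4·r2 → [0,0,0,-1]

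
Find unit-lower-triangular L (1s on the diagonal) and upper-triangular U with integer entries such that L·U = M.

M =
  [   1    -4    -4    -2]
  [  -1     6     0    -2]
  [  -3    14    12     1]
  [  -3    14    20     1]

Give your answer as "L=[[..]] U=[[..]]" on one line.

  R1 -= -1·R0 → [0,2,-4,-4]
  R2 -= -3·R0 → [0,2,0,-5]
  R3 -= -3·R0 → [0,2,8,-5]
  R2 -= 1·R1 → [0,0,4,-1]
  R3 -= 1·R1 → [0,0,12,-1]
  R3 -= 3·R2 → [0,0,0,2]

L=[[1,0,0,0],[-1,1,0,0],[-3,1,1,0],[-3,1,3,1]] U=[[1,-4,-4,-2],[0,2,-4,-4],[0,0,4,-1],[0,0,0,2]]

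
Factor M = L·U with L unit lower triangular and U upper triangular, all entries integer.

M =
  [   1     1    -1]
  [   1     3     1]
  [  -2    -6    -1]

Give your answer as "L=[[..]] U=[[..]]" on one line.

  r1 -= 1·r0 → [0,2,2]
  r2 -= -2·r0 → [0,-4,-3]
  r2 -= -2·r1 → [0,0,1]

L=[[1,0,0],[1,1,0],[-2,-2,1]] U=[[1,1,-1],[0,2,2],[0,0,1]]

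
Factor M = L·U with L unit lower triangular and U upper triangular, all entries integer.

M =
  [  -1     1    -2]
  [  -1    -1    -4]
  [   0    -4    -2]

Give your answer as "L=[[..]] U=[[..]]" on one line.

L=[[1,0,0],[1,1,0],[0,2,1]] U=[[-1,1,-2],[0,-2,-2],[0,0,2]]

  row1 -= 1·row0 → [0,-2,-2]
  row2 -= 0·row0 → [0,-4,-2]
  row2 -= 2·row1 → [0,0,2]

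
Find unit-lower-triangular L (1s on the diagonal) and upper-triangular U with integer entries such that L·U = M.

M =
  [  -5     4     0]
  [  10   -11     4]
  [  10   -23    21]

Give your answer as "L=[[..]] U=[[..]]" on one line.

  R1 -= -2·R0 → [0,-3,4]
  R2 -= -2·R0 → [0,-15,21]
  R2 -= 5·R1 → [0,0,1]

L=[[1,0,0],[-2,1,0],[-2,5,1]] U=[[-5,4,0],[0,-3,4],[0,0,1]]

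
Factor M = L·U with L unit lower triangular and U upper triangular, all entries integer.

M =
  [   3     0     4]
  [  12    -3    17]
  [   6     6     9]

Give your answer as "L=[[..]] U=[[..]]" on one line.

  row1 -= 4·row0 → [0,-3,1]
  row2 -= 2·row0 → [0,6,1]
  row2 -= -2·row1 → [0,0,3]

L=[[1,0,0],[4,1,0],[2,-2,1]] U=[[3,0,4],[0,-3,1],[0,0,3]]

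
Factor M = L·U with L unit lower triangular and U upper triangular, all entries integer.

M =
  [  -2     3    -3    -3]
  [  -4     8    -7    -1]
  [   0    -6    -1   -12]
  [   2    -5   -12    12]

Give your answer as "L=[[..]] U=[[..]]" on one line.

  R1 -= 2·R0 → [0,2,-1,5]
  R2 -= 0·R0 → [0,-6,-1,-12]
  R3 -= -1·R0 → [0,-2,-15,9]
  R2 -= -3·R1 → [0,0,-4,3]
  R3 -= -1·R1 → [0,0,-16,14]
  R3 -= 4·R2 → [0,0,0,2]

L=[[1,0,0,0],[2,1,0,0],[0,-3,1,0],[-1,-1,4,1]] U=[[-2,3,-3,-3],[0,2,-1,5],[0,0,-4,3],[0,0,0,2]]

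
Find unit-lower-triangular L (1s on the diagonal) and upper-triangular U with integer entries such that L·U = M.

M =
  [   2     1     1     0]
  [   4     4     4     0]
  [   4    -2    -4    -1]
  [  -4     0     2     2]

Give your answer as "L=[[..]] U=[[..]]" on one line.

L=[[1,0,0,0],[2,1,0,0],[2,-2,1,0],[-2,1,-1,1]] U=[[2,1,1,0],[0,2,2,0],[0,0,-2,-1],[0,0,0,1]]

  r1 -= 2·r0 → [0,2,2,0]
  r2 -= 2·r0 → [0,-4,-6,-1]
  r3 -= -2·r0 → [0,2,4,2]
  r2 -= -2·r1 → [0,0,-2,-1]
  r3 -= 1·r1 → [0,0,2,2]
  r3 -= -1·r2 → [0,0,0,1]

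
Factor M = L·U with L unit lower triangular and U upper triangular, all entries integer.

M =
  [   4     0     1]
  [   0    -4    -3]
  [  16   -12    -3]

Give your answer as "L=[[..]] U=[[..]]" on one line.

  r1 -= 0·r0 → [0,-4,-3]
  r2 -= 4·r0 → [0,-12,-7]
  r2 -= 3·r1 → [0,0,2]

L=[[1,0,0],[0,1,0],[4,3,1]] U=[[4,0,1],[0,-4,-3],[0,0,2]]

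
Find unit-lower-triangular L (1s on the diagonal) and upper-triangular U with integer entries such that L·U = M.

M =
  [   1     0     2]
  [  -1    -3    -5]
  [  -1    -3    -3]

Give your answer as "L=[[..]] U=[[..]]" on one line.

  row1 -= -1·row0 → [0,-3,-3]
  row2 -= -1·row0 → [0,-3,-1]
  row2 -= 1·row1 → [0,0,2]

L=[[1,0,0],[-1,1,0],[-1,1,1]] U=[[1,0,2],[0,-3,-3],[0,0,2]]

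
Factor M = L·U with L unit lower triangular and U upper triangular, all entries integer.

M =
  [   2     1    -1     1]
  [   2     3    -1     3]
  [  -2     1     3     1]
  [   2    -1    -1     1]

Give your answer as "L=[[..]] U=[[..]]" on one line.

L=[[1,0,0,0],[1,1,0,0],[-1,1,1,0],[1,-1,0,1]] U=[[2,1,-1,1],[0,2,0,2],[0,0,2,0],[0,0,0,2]]

  r1 -= 1·r0 → [0,2,0,2]
  r2 -= -1·r0 → [0,2,2,2]
  r3 -= 1·r0 → [0,-2,0,0]
  r2 -= 1·r1 → [0,0,2,0]
  r3 -= -1·r1 → [0,0,0,2]
  r3 -= 0·r2 → [0,0,0,2]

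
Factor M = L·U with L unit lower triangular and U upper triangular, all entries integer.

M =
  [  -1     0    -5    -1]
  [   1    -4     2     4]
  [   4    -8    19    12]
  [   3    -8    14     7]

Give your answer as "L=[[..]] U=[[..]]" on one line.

L=[[1,0,0,0],[-1,1,0,0],[-4,2,1,0],[-3,2,1,1]] U=[[-1,0,-5,-1],[0,-4,-3,3],[0,0,5,2],[0,0,0,-4]]

  r1 -= -1·r0 → [0,-4,-3,3]
  r2 -= -4·r0 → [0,-8,-1,8]
  r3 -= -3·r0 → [0,-8,-1,4]
  r2 -= 2·r1 → [0,0,5,2]
  r3 -= 2·r1 → [0,0,5,-2]
  r3 -= 1·r2 → [0,0,0,-4]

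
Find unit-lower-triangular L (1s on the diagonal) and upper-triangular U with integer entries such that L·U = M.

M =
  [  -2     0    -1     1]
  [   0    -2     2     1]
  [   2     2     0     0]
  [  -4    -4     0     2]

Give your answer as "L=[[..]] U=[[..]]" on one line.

L=[[1,0,0,0],[0,1,0,0],[-1,-1,1,0],[2,2,-2,1]] U=[[-2,0,-1,1],[0,-2,2,1],[0,0,1,2],[0,0,0,2]]

  r1 -= 0·r0 → [0,-2,2,1]
  r2 -= -1·r0 → [0,2,-1,1]
  r3 -= 2·r0 → [0,-4,2,0]
  r2 -= -1·r1 → [0,0,1,2]
  r3 -= 2·r1 → [0,0,-2,-2]
  r3 -= -2·r2 → [0,0,0,2]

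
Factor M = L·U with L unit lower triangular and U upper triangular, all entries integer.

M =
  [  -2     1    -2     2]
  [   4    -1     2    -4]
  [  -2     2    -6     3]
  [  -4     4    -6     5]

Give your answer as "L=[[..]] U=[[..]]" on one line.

  r1 -= -2·r0 → [0,1,-2,0]
  r2 -= 1·r0 → [0,1,-4,1]
  r3 -= 2·r0 → [0,2,-2,1]
  r2 -= 1·r1 → [0,0,-2,1]
  r3 -= 2·r1 → [0,0,2,1]
  r3 -= -1·r2 → [0,0,0,2]

L=[[1,0,0,0],[-2,1,0,0],[1,1,1,0],[2,2,-1,1]] U=[[-2,1,-2,2],[0,1,-2,0],[0,0,-2,1],[0,0,0,2]]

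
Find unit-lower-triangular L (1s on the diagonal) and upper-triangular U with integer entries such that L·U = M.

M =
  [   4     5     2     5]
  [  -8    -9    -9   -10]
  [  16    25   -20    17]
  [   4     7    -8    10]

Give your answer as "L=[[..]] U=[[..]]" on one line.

L=[[1,0,0,0],[-2,1,0,0],[4,5,1,0],[1,2,0,1]] U=[[4,5,2,5],[0,1,-5,0],[0,0,-3,-3],[0,0,0,5]]

  r1 -= -2·r0 → [0,1,-5,0]
  r2 -= 4·r0 → [0,5,-28,-3]
  r3 -= 1·r0 → [0,2,-10,5]
  r2 -= 5·r1 → [0,0,-3,-3]
  r3 -= 2·r1 → [0,0,0,5]
  r3 -= 0·r2 → [0,0,0,5]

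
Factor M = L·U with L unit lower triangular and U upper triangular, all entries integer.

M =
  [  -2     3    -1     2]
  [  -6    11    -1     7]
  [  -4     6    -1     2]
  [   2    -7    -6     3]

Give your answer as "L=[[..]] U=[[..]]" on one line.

L=[[1,0,0,0],[3,1,0,0],[2,0,1,0],[-1,-2,-3,1]] U=[[-2,3,-1,2],[0,2,2,1],[0,0,1,-2],[0,0,0,1]]

  R1 -= 3·R0 → [0,2,2,1]
  R2 -= 2·R0 → [0,0,1,-2]
  R3 -= -1·R0 → [0,-4,-7,5]
  R2 -= 0·R1 → [0,0,1,-2]
  R3 -= -2·R1 → [0,0,-3,7]
  R3 -= -3·R2 → [0,0,0,1]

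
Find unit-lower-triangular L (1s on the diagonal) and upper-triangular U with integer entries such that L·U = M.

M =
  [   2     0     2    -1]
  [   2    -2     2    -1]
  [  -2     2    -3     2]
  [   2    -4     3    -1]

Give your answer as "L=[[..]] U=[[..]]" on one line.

  row1 -= 1·row0 → [0,-2,0,0]
  row2 -= -1·row0 → [0,2,-1,1]
  row3 -= 1·row0 → [0,-4,1,0]
  row2 -= -1·row1 → [0,0,-1,1]
  row3 -= 2·row1 → [0,0,1,0]
  row3 -= -1·row2 → [0,0,0,1]

L=[[1,0,0,0],[1,1,0,0],[-1,-1,1,0],[1,2,-1,1]] U=[[2,0,2,-1],[0,-2,0,0],[0,0,-1,1],[0,0,0,1]]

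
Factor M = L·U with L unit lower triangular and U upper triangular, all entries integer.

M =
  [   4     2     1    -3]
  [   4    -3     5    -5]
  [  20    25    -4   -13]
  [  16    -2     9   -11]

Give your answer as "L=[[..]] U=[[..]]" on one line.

L=[[1,0,0,0],[1,1,0,0],[5,-3,1,0],[4,2,-1,1]] U=[[4,2,1,-3],[0,-5,4,-2],[0,0,3,-4],[0,0,0,1]]

  R1 -= 1·R0 → [0,-5,4,-2]
  R2 -= 5·R0 → [0,15,-9,2]
  R3 -= 4·R0 → [0,-10,5,1]
  R2 -= -3·R1 → [0,0,3,-4]
  R3 -= 2·R1 → [0,0,-3,5]
  R3 -= -1·R2 → [0,0,0,1]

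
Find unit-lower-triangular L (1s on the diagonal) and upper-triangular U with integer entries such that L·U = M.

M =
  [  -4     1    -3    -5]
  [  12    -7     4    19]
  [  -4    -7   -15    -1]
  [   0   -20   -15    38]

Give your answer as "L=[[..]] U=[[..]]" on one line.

L=[[1,0,0,0],[-3,1,0,0],[1,2,1,0],[0,5,-5,1]] U=[[-4,1,-3,-5],[0,-4,-5,4],[0,0,-2,-4],[0,0,0,-2]]

  r1 -= -3·r0 → [0,-4,-5,4]
  r2 -= 1·r0 → [0,-8,-12,4]
  r3 -= 0·r0 → [0,-20,-15,38]
  r2 -= 2·r1 → [0,0,-2,-4]
  r3 -= 5·r1 → [0,0,10,18]
  r3 -= -5·r2 → [0,0,0,-2]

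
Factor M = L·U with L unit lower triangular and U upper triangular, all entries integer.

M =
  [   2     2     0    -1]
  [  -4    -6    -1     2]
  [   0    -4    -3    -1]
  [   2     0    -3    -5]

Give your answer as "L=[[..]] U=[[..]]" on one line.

  R1 -= -2·R0 → [0,-2,-1,0]
  R2 -= 0·R0 → [0,-4,-3,-1]
  R3 -= 1·R0 → [0,-2,-3,-4]
  R2 -= 2·R1 → [0,0,-1,-1]
  R3 -= 1·R1 → [0,0,-2,-4]
  R3 -= 2·R2 → [0,0,0,-2]

L=[[1,0,0,0],[-2,1,0,0],[0,2,1,0],[1,1,2,1]] U=[[2,2,0,-1],[0,-2,-1,0],[0,0,-1,-1],[0,0,0,-2]]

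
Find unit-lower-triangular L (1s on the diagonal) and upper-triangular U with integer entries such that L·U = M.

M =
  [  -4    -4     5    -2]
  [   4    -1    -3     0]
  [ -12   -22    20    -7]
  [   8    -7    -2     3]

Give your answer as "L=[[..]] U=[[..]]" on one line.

L=[[1,0,0,0],[-1,1,0,0],[3,2,1,0],[-2,3,2,1]] U=[[-4,-4,5,-2],[0,-5,2,-2],[0,0,1,3],[0,0,0,-1]]

  row1 -= -1·row0 → [0,-5,2,-2]
  row2 -= 3·row0 → [0,-10,5,-1]
  row3 -= -2·row0 → [0,-15,8,-1]
  row2 -= 2·row1 → [0,0,1,3]
  row3 -= 3·row1 → [0,0,2,5]
  row3 -= 2·row2 → [0,0,0,-1]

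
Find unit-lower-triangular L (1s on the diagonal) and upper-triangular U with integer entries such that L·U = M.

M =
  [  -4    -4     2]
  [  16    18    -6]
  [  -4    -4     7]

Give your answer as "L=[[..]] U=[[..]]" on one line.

L=[[1,0,0],[-4,1,0],[1,0,1]] U=[[-4,-4,2],[0,2,2],[0,0,5]]

  R1 -= -4·R0 → [0,2,2]
  R2 -= 1·R0 → [0,0,5]
  R2 -= 0·R1 → [0,0,5]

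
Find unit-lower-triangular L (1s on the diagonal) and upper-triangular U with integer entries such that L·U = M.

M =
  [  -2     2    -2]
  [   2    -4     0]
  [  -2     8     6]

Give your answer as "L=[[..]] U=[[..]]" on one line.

L=[[1,0,0],[-1,1,0],[1,-3,1]] U=[[-2,2,-2],[0,-2,-2],[0,0,2]]

  row1 -= -1·row0 → [0,-2,-2]
  row2 -= 1·row0 → [0,6,8]
  row2 -= -3·row1 → [0,0,2]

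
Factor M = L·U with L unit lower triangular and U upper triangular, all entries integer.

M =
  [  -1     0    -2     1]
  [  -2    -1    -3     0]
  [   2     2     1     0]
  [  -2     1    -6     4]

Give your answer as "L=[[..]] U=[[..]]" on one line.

L=[[1,0,0,0],[2,1,0,0],[-2,-2,1,0],[2,-1,1,1]] U=[[-1,0,-2,1],[0,-1,1,-2],[0,0,-1,-2],[0,0,0,2]]

  row1 -= 2·row0 → [0,-1,1,-2]
  row2 -= -2·row0 → [0,2,-3,2]
  row3 -= 2·row0 → [0,1,-2,2]
  row2 -= -2·row1 → [0,0,-1,-2]
  row3 -= -1·row1 → [0,0,-1,0]
  row3 -= 1·row2 → [0,0,0,2]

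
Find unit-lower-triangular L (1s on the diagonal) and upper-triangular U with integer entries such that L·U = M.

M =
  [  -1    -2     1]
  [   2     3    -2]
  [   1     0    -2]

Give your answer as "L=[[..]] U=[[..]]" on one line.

L=[[1,0,0],[-2,1,0],[-1,2,1]] U=[[-1,-2,1],[0,-1,0],[0,0,-1]]

  R1 -= -2·R0 → [0,-1,0]
  R2 -= -1·R0 → [0,-2,-1]
  R2 -= 2·R1 → [0,0,-1]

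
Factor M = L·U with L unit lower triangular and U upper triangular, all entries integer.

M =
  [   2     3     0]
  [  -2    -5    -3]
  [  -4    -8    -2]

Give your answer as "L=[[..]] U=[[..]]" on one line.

  R1 -= -1·R0 → [0,-2,-3]
  R2 -= -2·R0 → [0,-2,-2]
  R2 -= 1·R1 → [0,0,1]

L=[[1,0,0],[-1,1,0],[-2,1,1]] U=[[2,3,0],[0,-2,-3],[0,0,1]]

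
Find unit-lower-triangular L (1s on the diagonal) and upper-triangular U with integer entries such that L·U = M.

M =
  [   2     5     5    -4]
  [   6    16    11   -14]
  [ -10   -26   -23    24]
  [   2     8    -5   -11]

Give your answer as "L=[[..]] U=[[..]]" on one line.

  row1 -= 3·row0 → [0,1,-4,-2]
  row2 -= -5·row0 → [0,-1,2,4]
  row3 -= 1·row0 → [0,3,-10,-7]
  row2 -= -1·row1 → [0,0,-2,2]
  row3 -= 3·row1 → [0,0,2,-1]
  row3 -= -1·row2 → [0,0,0,1]

L=[[1,0,0,0],[3,1,0,0],[-5,-1,1,0],[1,3,-1,1]] U=[[2,5,5,-4],[0,1,-4,-2],[0,0,-2,2],[0,0,0,1]]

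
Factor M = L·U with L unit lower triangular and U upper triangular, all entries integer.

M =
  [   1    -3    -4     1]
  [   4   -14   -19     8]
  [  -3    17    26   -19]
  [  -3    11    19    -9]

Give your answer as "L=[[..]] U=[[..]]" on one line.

L=[[1,0,0,0],[4,1,0,0],[-3,-4,1,0],[-3,-1,2,1]] U=[[1,-3,-4,1],[0,-2,-3,4],[0,0,2,0],[0,0,0,-2]]

  row1 -= 4·row0 → [0,-2,-3,4]
  row2 -= -3·row0 → [0,8,14,-16]
  row3 -= -3·row0 → [0,2,7,-6]
  row2 -= -4·row1 → [0,0,2,0]
  row3 -= -1·row1 → [0,0,4,-2]
  row3 -= 2·row2 → [0,0,0,-2]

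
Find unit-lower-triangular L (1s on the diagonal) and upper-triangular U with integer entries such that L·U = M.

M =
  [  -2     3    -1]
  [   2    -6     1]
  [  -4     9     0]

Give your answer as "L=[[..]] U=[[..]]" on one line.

  R1 -= -1·R0 → [0,-3,0]
  R2 -= 2·R0 → [0,3,2]
  R2 -= -1·R1 → [0,0,2]

L=[[1,0,0],[-1,1,0],[2,-1,1]] U=[[-2,3,-1],[0,-3,0],[0,0,2]]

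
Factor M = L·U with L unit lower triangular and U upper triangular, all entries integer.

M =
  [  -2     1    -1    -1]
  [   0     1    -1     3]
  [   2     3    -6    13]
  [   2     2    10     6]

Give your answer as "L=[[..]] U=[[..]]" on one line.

  R1 -= 0·R0 → [0,1,-1,3]
  R2 -= -1·R0 → [0,4,-7,12]
  R3 -= -1·R0 → [0,3,9,5]
  R2 -= 4·R1 → [0,0,-3,0]
  R3 -= 3·R1 → [0,0,12,-4]
  R3 -= -4·R2 → [0,0,0,-4]

L=[[1,0,0,0],[0,1,0,0],[-1,4,1,0],[-1,3,-4,1]] U=[[-2,1,-1,-1],[0,1,-1,3],[0,0,-3,0],[0,0,0,-4]]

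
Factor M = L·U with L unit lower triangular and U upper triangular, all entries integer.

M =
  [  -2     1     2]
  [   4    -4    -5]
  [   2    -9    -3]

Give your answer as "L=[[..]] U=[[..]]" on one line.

L=[[1,0,0],[-2,1,0],[-1,4,1]] U=[[-2,1,2],[0,-2,-1],[0,0,3]]

  R1 -= -2·R0 → [0,-2,-1]
  R2 -= -1·R0 → [0,-8,-1]
  R2 -= 4·R1 → [0,0,3]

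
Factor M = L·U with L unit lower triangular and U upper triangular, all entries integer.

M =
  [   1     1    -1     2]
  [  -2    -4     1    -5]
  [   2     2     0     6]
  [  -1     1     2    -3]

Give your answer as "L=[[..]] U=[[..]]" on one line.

L=[[1,0,0,0],[-2,1,0,0],[2,0,1,0],[-1,-1,0,1]] U=[[1,1,-1,2],[0,-2,-1,-1],[0,0,2,2],[0,0,0,-2]]

  r1 -= -2·r0 → [0,-2,-1,-1]
  r2 -= 2·r0 → [0,0,2,2]
  r3 -= -1·r0 → [0,2,1,-1]
  r2 -= 0·r1 → [0,0,2,2]
  r3 -= -1·r1 → [0,0,0,-2]
  r3 -= 0·r2 → [0,0,0,-2]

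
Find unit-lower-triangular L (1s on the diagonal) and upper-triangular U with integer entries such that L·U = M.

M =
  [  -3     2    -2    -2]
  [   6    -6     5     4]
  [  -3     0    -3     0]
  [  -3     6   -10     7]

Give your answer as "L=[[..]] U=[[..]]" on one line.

  R1 -= -2·R0 → [0,-2,1,0]
  R2 -= 1·R0 → [0,-2,-1,2]
  R3 -= 1·R0 → [0,4,-8,9]
  R2 -= 1·R1 → [0,0,-2,2]
  R3 -= -2·R1 → [0,0,-6,9]
  R3 -= 3·R2 → [0,0,0,3]

L=[[1,0,0,0],[-2,1,0,0],[1,1,1,0],[1,-2,3,1]] U=[[-3,2,-2,-2],[0,-2,1,0],[0,0,-2,2],[0,0,0,3]]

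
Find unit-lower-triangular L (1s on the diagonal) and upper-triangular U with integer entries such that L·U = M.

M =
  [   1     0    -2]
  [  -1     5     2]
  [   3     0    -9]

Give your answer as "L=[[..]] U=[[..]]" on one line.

L=[[1,0,0],[-1,1,0],[3,0,1]] U=[[1,0,-2],[0,5,0],[0,0,-3]]

  R1 -= -1·R0 → [0,5,0]
  R2 -= 3·R0 → [0,0,-3]
  R2 -= 0·R1 → [0,0,-3]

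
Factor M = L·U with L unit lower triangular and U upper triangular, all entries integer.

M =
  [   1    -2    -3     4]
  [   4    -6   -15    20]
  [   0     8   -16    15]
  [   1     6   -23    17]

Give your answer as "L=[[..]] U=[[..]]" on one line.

L=[[1,0,0,0],[4,1,0,0],[0,4,1,0],[1,4,2,1]] U=[[1,-2,-3,4],[0,2,-3,4],[0,0,-4,-1],[0,0,0,-1]]

  R1 -= 4·R0 → [0,2,-3,4]
  R2 -= 0·R0 → [0,8,-16,15]
  R3 -= 1·R0 → [0,8,-20,13]
  R2 -= 4·R1 → [0,0,-4,-1]
  R3 -= 4·R1 → [0,0,-8,-3]
  R3 -= 2·R2 → [0,0,0,-1]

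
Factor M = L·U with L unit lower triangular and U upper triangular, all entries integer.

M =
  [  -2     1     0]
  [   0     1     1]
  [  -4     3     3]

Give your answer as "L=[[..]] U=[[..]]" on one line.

L=[[1,0,0],[0,1,0],[2,1,1]] U=[[-2,1,0],[0,1,1],[0,0,2]]

  r1 -= 0·r0 → [0,1,1]
  r2 -= 2·r0 → [0,1,3]
  r2 -= 1·r1 → [0,0,2]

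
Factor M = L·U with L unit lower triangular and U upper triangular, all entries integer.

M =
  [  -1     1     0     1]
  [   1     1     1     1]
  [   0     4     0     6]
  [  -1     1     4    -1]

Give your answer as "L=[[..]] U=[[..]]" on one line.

L=[[1,0,0,0],[-1,1,0,0],[0,2,1,0],[1,0,-2,1]] U=[[-1,1,0,1],[0,2,1,2],[0,0,-2,2],[0,0,0,2]]

  r1 -= -1·r0 → [0,2,1,2]
  r2 -= 0·r0 → [0,4,0,6]
  r3 -= 1·r0 → [0,0,4,-2]
  r2 -= 2·r1 → [0,0,-2,2]
  r3 -= 0·r1 → [0,0,4,-2]
  r3 -= -2·r2 → [0,0,0,2]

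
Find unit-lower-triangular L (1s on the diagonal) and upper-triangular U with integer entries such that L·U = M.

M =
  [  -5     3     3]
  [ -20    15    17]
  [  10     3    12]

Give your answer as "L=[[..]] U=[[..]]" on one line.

  row1 -= 4·row0 → [0,3,5]
  row2 -= -2·row0 → [0,9,18]
  row2 -= 3·row1 → [0,0,3]

L=[[1,0,0],[4,1,0],[-2,3,1]] U=[[-5,3,3],[0,3,5],[0,0,3]]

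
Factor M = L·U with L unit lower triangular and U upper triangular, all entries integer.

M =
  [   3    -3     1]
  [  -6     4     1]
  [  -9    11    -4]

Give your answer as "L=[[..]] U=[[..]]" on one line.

L=[[1,0,0],[-2,1,0],[-3,-1,1]] U=[[3,-3,1],[0,-2,3],[0,0,2]]

  r1 -= -2·r0 → [0,-2,3]
  r2 -= -3·r0 → [0,2,-1]
  r2 -= -1·r1 → [0,0,2]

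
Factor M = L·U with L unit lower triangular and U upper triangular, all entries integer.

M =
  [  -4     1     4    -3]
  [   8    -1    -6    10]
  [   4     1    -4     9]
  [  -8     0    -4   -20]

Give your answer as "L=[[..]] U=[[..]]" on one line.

L=[[1,0,0,0],[-2,1,0,0],[-1,2,1,0],[2,-2,2,1]] U=[[-4,1,4,-3],[0,1,2,4],[0,0,-4,-2],[0,0,0,-2]]

  R1 -= -2·R0 → [0,1,2,4]
  R2 -= -1·R0 → [0,2,0,6]
  R3 -= 2·R0 → [0,-2,-12,-14]
  R2 -= 2·R1 → [0,0,-4,-2]
  R3 -= -2·R1 → [0,0,-8,-6]
  R3 -= 2·R2 → [0,0,0,-2]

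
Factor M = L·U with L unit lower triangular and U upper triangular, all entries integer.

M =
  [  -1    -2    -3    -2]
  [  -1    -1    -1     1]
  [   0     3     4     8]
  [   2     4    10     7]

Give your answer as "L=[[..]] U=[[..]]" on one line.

L=[[1,0,0,0],[1,1,0,0],[0,3,1,0],[-2,0,-2,1]] U=[[-1,-2,-3,-2],[0,1,2,3],[0,0,-2,-1],[0,0,0,1]]

  r1 -= 1·r0 → [0,1,2,3]
  r2 -= 0·r0 → [0,3,4,8]
  r3 -= -2·r0 → [0,0,4,3]
  r2 -= 3·r1 → [0,0,-2,-1]
  r3 -= 0·r1 → [0,0,4,3]
  r3 -= -2·r2 → [0,0,0,1]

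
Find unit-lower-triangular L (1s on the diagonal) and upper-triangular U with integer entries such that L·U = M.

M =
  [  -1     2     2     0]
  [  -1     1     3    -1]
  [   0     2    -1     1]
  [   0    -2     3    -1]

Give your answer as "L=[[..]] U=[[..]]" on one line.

L=[[1,0,0,0],[1,1,0,0],[0,-2,1,0],[0,2,1,1]] U=[[-1,2,2,0],[0,-1,1,-1],[0,0,1,-1],[0,0,0,2]]

  r1 -= 1·r0 → [0,-1,1,-1]
  r2 -= 0·r0 → [0,2,-1,1]
  r3 -= 0·r0 → [0,-2,3,-1]
  r2 -= -2·r1 → [0,0,1,-1]
  r3 -= 2·r1 → [0,0,1,1]
  r3 -= 1·r2 → [0,0,0,2]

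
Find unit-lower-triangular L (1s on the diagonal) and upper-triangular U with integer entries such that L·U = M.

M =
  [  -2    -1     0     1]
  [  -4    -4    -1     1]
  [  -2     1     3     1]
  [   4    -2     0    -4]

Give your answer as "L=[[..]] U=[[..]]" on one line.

  r1 -= 2·r0 → [0,-2,-1,-1]
  r2 -= 1·r0 → [0,2,3,0]
  r3 -= -2·r0 → [0,-4,0,-2]
  r2 -= -1·r1 → [0,0,2,-1]
  r3 -= 2·r1 → [0,0,2,0]
  r3 -= 1·r2 → [0,0,0,1]

L=[[1,0,0,0],[2,1,0,0],[1,-1,1,0],[-2,2,1,1]] U=[[-2,-1,0,1],[0,-2,-1,-1],[0,0,2,-1],[0,0,0,1]]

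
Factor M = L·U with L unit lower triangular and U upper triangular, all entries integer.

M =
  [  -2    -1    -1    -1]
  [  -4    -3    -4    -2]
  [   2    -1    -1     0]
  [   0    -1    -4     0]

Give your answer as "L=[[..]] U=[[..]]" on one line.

L=[[1,0,0,0],[2,1,0,0],[-1,2,1,0],[0,1,-1,1]] U=[[-2,-1,-1,-1],[0,-1,-2,0],[0,0,2,-1],[0,0,0,-1]]

  R1 -= 2·R0 → [0,-1,-2,0]
  R2 -= -1·R0 → [0,-2,-2,-1]
  R3 -= 0·R0 → [0,-1,-4,0]
  R2 -= 2·R1 → [0,0,2,-1]
  R3 -= 1·R1 → [0,0,-2,0]
  R3 -= -1·R2 → [0,0,0,-1]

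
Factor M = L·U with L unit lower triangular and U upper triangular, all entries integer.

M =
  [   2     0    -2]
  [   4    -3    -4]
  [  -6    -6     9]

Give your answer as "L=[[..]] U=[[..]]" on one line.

  row1 -= 2·row0 → [0,-3,0]
  row2 -= -3·row0 → [0,-6,3]
  row2 -= 2·row1 → [0,0,3]

L=[[1,0,0],[2,1,0],[-3,2,1]] U=[[2,0,-2],[0,-3,0],[0,0,3]]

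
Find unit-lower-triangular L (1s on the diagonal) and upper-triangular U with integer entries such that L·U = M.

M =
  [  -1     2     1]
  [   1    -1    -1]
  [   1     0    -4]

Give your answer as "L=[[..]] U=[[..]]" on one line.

L=[[1,0,0],[-1,1,0],[-1,2,1]] U=[[-1,2,1],[0,1,0],[0,0,-3]]

  row1 -= -1·row0 → [0,1,0]
  row2 -= -1·row0 → [0,2,-3]
  row2 -= 2·row1 → [0,0,-3]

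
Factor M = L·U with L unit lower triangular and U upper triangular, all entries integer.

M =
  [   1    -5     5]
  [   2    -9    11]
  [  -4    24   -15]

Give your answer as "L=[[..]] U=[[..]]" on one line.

L=[[1,0,0],[2,1,0],[-4,4,1]] U=[[1,-5,5],[0,1,1],[0,0,1]]

  r1 -= 2·r0 → [0,1,1]
  r2 -= -4·r0 → [0,4,5]
  r2 -= 4·r1 → [0,0,1]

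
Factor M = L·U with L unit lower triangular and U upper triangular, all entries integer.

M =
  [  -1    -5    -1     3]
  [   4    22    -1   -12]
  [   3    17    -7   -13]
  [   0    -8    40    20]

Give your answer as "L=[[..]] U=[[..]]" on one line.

  R1 -= -4·R0 → [0,2,-5,0]
  R2 -= -3·R0 → [0,2,-10,-4]
  R3 -= 0·R0 → [0,-8,40,20]
  R2 -= 1·R1 → [0,0,-5,-4]
  R3 -= -4·R1 → [0,0,20,20]
  R3 -= -4·R2 → [0,0,0,4]

L=[[1,0,0,0],[-4,1,0,0],[-3,1,1,0],[0,-4,-4,1]] U=[[-1,-5,-1,3],[0,2,-5,0],[0,0,-5,-4],[0,0,0,4]]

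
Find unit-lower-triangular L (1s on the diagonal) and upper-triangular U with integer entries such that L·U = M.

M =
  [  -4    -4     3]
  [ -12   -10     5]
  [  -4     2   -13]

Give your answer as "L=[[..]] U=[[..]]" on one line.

  row1 -= 3·row0 → [0,2,-4]
  row2 -= 1·row0 → [0,6,-16]
  row2 -= 3·row1 → [0,0,-4]

L=[[1,0,0],[3,1,0],[1,3,1]] U=[[-4,-4,3],[0,2,-4],[0,0,-4]]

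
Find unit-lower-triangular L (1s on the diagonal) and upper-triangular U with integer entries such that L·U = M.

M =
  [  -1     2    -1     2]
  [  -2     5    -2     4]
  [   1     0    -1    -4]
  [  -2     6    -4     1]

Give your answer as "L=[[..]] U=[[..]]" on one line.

  r1 -= 2·r0 → [0,1,0,0]
  r2 -= -1·r0 → [0,2,-2,-2]
  r3 -= 2·r0 → [0,2,-2,-3]
  r2 -= 2·r1 → [0,0,-2,-2]
  r3 -= 2·r1 → [0,0,-2,-3]
  r3 -= 1·r2 → [0,0,0,-1]

L=[[1,0,0,0],[2,1,0,0],[-1,2,1,0],[2,2,1,1]] U=[[-1,2,-1,2],[0,1,0,0],[0,0,-2,-2],[0,0,0,-1]]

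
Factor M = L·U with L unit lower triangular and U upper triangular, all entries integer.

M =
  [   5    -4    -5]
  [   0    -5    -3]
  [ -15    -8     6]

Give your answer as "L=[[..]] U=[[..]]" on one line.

  row1 -= 0·row0 → [0,-5,-3]
  row2 -= -3·row0 → [0,-20,-9]
  row2 -= 4·row1 → [0,0,3]

L=[[1,0,0],[0,1,0],[-3,4,1]] U=[[5,-4,-5],[0,-5,-3],[0,0,3]]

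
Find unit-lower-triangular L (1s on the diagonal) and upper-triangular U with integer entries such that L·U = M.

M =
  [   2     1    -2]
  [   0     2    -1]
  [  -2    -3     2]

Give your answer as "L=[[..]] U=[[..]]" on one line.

  row1 -= 0·row0 → [0,2,-1]
  row2 -= -1·row0 → [0,-2,0]
  row2 -= -1·row1 → [0,0,-1]

L=[[1,0,0],[0,1,0],[-1,-1,1]] U=[[2,1,-2],[0,2,-1],[0,0,-1]]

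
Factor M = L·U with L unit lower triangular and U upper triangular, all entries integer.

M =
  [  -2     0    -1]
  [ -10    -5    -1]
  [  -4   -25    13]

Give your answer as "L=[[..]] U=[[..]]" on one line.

L=[[1,0,0],[5,1,0],[2,5,1]] U=[[-2,0,-1],[0,-5,4],[0,0,-5]]

  R1 -= 5·R0 → [0,-5,4]
  R2 -= 2·R0 → [0,-25,15]
  R2 -= 5·R1 → [0,0,-5]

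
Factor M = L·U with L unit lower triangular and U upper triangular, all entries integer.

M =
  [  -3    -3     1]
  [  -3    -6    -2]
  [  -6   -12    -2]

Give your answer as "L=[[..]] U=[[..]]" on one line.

L=[[1,0,0],[1,1,0],[2,2,1]] U=[[-3,-3,1],[0,-3,-3],[0,0,2]]

  r1 -= 1·r0 → [0,-3,-3]
  r2 -= 2·r0 → [0,-6,-4]
  r2 -= 2·r1 → [0,0,2]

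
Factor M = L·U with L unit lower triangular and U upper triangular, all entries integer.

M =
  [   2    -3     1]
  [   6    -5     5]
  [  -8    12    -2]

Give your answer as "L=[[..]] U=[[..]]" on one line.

L=[[1,0,0],[3,1,0],[-4,0,1]] U=[[2,-3,1],[0,4,2],[0,0,2]]

  row1 -= 3·row0 → [0,4,2]
  row2 -= -4·row0 → [0,0,2]
  row2 -= 0·row1 → [0,0,2]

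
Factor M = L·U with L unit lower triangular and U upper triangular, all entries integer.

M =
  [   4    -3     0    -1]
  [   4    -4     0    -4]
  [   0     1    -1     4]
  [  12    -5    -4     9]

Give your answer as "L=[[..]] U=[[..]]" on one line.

  r1 -= 1·r0 → [0,-1,0,-3]
  r2 -= 0·r0 → [0,1,-1,4]
  r3 -= 3·r0 → [0,4,-4,12]
  r2 -= -1·r1 → [0,0,-1,1]
  r3 -= -4·r1 → [0,0,-4,0]
  r3 -= 4·r2 → [0,0,0,-4]

L=[[1,0,0,0],[1,1,0,0],[0,-1,1,0],[3,-4,4,1]] U=[[4,-3,0,-1],[0,-1,0,-3],[0,0,-1,1],[0,0,0,-4]]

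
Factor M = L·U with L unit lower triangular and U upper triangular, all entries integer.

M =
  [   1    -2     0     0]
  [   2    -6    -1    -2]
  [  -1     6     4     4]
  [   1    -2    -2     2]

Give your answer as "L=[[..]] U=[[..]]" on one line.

L=[[1,0,0,0],[2,1,0,0],[-1,-2,1,0],[1,0,-1,1]] U=[[1,-2,0,0],[0,-2,-1,-2],[0,0,2,0],[0,0,0,2]]

  row1 -= 2·row0 → [0,-2,-1,-2]
  row2 -= -1·row0 → [0,4,4,4]
  row3 -= 1·row0 → [0,0,-2,2]
  row2 -= -2·row1 → [0,0,2,0]
  row3 -= 0·row1 → [0,0,-2,2]
  row3 -= -1·row2 → [0,0,0,2]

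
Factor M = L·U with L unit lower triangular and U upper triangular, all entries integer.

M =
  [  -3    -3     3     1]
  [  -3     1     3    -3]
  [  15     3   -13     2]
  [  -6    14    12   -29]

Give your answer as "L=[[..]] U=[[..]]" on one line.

L=[[1,0,0,0],[1,1,0,0],[-5,-3,1,0],[2,5,3,1]] U=[[-3,-3,3,1],[0,4,0,-4],[0,0,2,-5],[0,0,0,4]]

  r1 -= 1·r0 → [0,4,0,-4]
  r2 -= -5·r0 → [0,-12,2,7]
  r3 -= 2·r0 → [0,20,6,-31]
  r2 -= -3·r1 → [0,0,2,-5]
  r3 -= 5·r1 → [0,0,6,-11]
  r3 -= 3·r2 → [0,0,0,4]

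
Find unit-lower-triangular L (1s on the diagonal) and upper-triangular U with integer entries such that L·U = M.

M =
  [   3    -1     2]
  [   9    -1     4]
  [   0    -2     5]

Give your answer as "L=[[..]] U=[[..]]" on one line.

L=[[1,0,0],[3,1,0],[0,-1,1]] U=[[3,-1,2],[0,2,-2],[0,0,3]]

  r1 -= 3·r0 → [0,2,-2]
  r2 -= 0·r0 → [0,-2,5]
  r2 -= -1·r1 → [0,0,3]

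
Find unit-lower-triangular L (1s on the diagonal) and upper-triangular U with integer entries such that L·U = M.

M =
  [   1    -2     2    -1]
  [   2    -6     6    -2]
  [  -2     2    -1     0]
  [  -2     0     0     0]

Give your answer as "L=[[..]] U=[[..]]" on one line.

  r1 -= 2·r0 → [0,-2,2,0]
  r2 -= -2·r0 → [0,-2,3,-2]
  r3 -= -2·r0 → [0,-4,4,-2]
  r2 -= 1·r1 → [0,0,1,-2]
  r3 -= 2·r1 → [0,0,0,-2]
  r3 -= 0·r2 → [0,0,0,-2]

L=[[1,0,0,0],[2,1,0,0],[-2,1,1,0],[-2,2,0,1]] U=[[1,-2,2,-1],[0,-2,2,0],[0,0,1,-2],[0,0,0,-2]]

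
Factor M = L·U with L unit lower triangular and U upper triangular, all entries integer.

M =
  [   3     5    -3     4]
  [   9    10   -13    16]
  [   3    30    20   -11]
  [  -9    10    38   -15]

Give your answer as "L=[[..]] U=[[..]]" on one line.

L=[[1,0,0,0],[3,1,0,0],[1,-5,1,0],[-3,-5,3,1]] U=[[3,5,-3,4],[0,-5,-4,4],[0,0,3,5],[0,0,0,2]]

  r1 -= 3·r0 → [0,-5,-4,4]
  r2 -= 1·r0 → [0,25,23,-15]
  r3 -= -3·r0 → [0,25,29,-3]
  r2 -= -5·r1 → [0,0,3,5]
  r3 -= -5·r1 → [0,0,9,17]
  r3 -= 3·r2 → [0,0,0,2]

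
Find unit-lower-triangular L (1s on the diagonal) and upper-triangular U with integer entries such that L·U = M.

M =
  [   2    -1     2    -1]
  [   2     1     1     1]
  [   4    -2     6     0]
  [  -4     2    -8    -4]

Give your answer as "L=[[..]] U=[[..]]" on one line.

L=[[1,0,0,0],[1,1,0,0],[2,0,1,0],[-2,0,-2,1]] U=[[2,-1,2,-1],[0,2,-1,2],[0,0,2,2],[0,0,0,-2]]

  r1 -= 1·r0 → [0,2,-1,2]
  r2 -= 2·r0 → [0,0,2,2]
  r3 -= -2·r0 → [0,0,-4,-6]
  r2 -= 0·r1 → [0,0,2,2]
  r3 -= 0·r1 → [0,0,-4,-6]
  r3 -= -2·r2 → [0,0,0,-2]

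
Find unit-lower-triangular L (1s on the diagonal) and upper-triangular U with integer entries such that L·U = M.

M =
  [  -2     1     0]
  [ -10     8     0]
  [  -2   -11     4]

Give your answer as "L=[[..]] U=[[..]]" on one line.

L=[[1,0,0],[5,1,0],[1,-4,1]] U=[[-2,1,0],[0,3,0],[0,0,4]]

  R1 -= 5·R0 → [0,3,0]
  R2 -= 1·R0 → [0,-12,4]
  R2 -= -4·R1 → [0,0,4]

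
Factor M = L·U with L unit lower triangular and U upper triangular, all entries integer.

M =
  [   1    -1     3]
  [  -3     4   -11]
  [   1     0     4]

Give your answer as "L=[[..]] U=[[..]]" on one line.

  r1 -= -3·r0 → [0,1,-2]
  r2 -= 1·r0 → [0,1,1]
  r2 -= 1·r1 → [0,0,3]

L=[[1,0,0],[-3,1,0],[1,1,1]] U=[[1,-1,3],[0,1,-2],[0,0,3]]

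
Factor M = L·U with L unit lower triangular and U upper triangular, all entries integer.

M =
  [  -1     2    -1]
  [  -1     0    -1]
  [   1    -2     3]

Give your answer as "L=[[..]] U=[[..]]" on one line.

L=[[1,0,0],[1,1,0],[-1,0,1]] U=[[-1,2,-1],[0,-2,0],[0,0,2]]

  row1 -= 1·row0 → [0,-2,0]
  row2 -= -1·row0 → [0,0,2]
  row2 -= 0·row1 → [0,0,2]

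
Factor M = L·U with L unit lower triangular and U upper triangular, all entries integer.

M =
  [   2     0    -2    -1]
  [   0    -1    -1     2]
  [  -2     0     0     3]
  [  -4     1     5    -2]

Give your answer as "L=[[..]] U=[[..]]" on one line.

  r1 -= 0·r0 → [0,-1,-1,2]
  r2 -= -1·r0 → [0,0,-2,2]
  r3 -= -2·r0 → [0,1,1,-4]
  r2 -= 0·r1 → [0,0,-2,2]
  r3 -= -1·r1 → [0,0,0,-2]
  r3 -= 0·r2 → [0,0,0,-2]

L=[[1,0,0,0],[0,1,0,0],[-1,0,1,0],[-2,-1,0,1]] U=[[2,0,-2,-1],[0,-1,-1,2],[0,0,-2,2],[0,0,0,-2]]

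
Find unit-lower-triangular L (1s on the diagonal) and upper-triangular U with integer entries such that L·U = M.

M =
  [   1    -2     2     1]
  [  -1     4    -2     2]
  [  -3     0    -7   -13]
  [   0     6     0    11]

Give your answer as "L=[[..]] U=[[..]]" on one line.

L=[[1,0,0,0],[-1,1,0,0],[-3,-3,1,0],[0,3,0,1]] U=[[1,-2,2,1],[0,2,0,3],[0,0,-1,-1],[0,0,0,2]]

  row1 -= -1·row0 → [0,2,0,3]
  row2 -= -3·row0 → [0,-6,-1,-10]
  row3 -= 0·row0 → [0,6,0,11]
  row2 -= -3·row1 → [0,0,-1,-1]
  row3 -= 3·row1 → [0,0,0,2]
  row3 -= 0·row2 → [0,0,0,2]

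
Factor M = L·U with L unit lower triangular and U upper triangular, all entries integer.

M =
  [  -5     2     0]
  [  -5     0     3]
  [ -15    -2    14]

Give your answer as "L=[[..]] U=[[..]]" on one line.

  r1 -= 1·r0 → [0,-2,3]
  r2 -= 3·r0 → [0,-8,14]
  r2 -= 4·r1 → [0,0,2]

L=[[1,0,0],[1,1,0],[3,4,1]] U=[[-5,2,0],[0,-2,3],[0,0,2]]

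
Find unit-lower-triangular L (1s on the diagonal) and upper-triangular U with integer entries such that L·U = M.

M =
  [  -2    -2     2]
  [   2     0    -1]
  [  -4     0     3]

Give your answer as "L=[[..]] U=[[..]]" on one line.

L=[[1,0,0],[-1,1,0],[2,-2,1]] U=[[-2,-2,2],[0,-2,1],[0,0,1]]

  r1 -= -1·r0 → [0,-2,1]
  r2 -= 2·r0 → [0,4,-1]
  r2 -= -2·r1 → [0,0,1]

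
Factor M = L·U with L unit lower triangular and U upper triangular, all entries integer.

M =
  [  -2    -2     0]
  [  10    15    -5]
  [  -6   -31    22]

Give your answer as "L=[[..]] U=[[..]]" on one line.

L=[[1,0,0],[-5,1,0],[3,-5,1]] U=[[-2,-2,0],[0,5,-5],[0,0,-3]]

  row1 -= -5·row0 → [0,5,-5]
  row2 -= 3·row0 → [0,-25,22]
  row2 -= -5·row1 → [0,0,-3]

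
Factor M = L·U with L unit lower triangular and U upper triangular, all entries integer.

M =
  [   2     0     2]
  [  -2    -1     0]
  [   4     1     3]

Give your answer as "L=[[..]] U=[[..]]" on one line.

L=[[1,0,0],[-1,1,0],[2,-1,1]] U=[[2,0,2],[0,-1,2],[0,0,1]]

  row1 -= -1·row0 → [0,-1,2]
  row2 -= 2·row0 → [0,1,-1]
  row2 -= -1·row1 → [0,0,1]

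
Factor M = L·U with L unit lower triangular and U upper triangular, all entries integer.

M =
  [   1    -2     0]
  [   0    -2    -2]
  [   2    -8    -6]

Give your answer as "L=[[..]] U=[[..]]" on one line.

L=[[1,0,0],[0,1,0],[2,2,1]] U=[[1,-2,0],[0,-2,-2],[0,0,-2]]

  R1 -= 0·R0 → [0,-2,-2]
  R2 -= 2·R0 → [0,-4,-6]
  R2 -= 2·R1 → [0,0,-2]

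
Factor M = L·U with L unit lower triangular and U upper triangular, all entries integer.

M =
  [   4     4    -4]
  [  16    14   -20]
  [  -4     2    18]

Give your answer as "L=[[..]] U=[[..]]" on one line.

L=[[1,0,0],[4,1,0],[-1,-3,1]] U=[[4,4,-4],[0,-2,-4],[0,0,2]]

  row1 -= 4·row0 → [0,-2,-4]
  row2 -= -1·row0 → [0,6,14]
  row2 -= -3·row1 → [0,0,2]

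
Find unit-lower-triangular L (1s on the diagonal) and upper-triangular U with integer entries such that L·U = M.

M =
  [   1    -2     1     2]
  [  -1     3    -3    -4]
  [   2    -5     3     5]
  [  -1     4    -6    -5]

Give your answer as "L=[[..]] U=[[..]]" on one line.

  r1 -= -1·r0 → [0,1,-2,-2]
  r2 -= 2·r0 → [0,-1,1,1]
  r3 -= -1·r0 → [0,2,-5,-3]
  r2 -= -1·r1 → [0,0,-1,-1]
  r3 -= 2·r1 → [0,0,-1,1]
  r3 -= 1·r2 → [0,0,0,2]

L=[[1,0,0,0],[-1,1,0,0],[2,-1,1,0],[-1,2,1,1]] U=[[1,-2,1,2],[0,1,-2,-2],[0,0,-1,-1],[0,0,0,2]]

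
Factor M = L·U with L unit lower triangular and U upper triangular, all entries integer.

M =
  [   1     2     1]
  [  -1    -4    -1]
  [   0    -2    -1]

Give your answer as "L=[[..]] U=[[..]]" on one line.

  row1 -= -1·row0 → [0,-2,0]
  row2 -= 0·row0 → [0,-2,-1]
  row2 -= 1·row1 → [0,0,-1]

L=[[1,0,0],[-1,1,0],[0,1,1]] U=[[1,2,1],[0,-2,0],[0,0,-1]]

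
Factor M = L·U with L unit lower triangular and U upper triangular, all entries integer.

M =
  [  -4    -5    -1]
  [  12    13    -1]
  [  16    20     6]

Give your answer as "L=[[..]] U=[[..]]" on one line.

L=[[1,0,0],[-3,1,0],[-4,0,1]] U=[[-4,-5,-1],[0,-2,-4],[0,0,2]]

  R1 -= -3·R0 → [0,-2,-4]
  R2 -= -4·R0 → [0,0,2]
  R2 -= 0·R1 → [0,0,2]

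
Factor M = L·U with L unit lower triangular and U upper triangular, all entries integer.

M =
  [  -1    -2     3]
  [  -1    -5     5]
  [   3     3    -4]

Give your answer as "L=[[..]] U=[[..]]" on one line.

  r1 -= 1·r0 → [0,-3,2]
  r2 -= -3·r0 → [0,-3,5]
  r2 -= 1·r1 → [0,0,3]

L=[[1,0,0],[1,1,0],[-3,1,1]] U=[[-1,-2,3],[0,-3,2],[0,0,3]]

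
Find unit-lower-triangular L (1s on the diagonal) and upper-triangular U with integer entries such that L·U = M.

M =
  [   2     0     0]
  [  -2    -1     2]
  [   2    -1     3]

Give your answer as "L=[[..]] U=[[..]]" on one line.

  row1 -= -1·row0 → [0,-1,2]
  row2 -= 1·row0 → [0,-1,3]
  row2 -= 1·row1 → [0,0,1]

L=[[1,0,0],[-1,1,0],[1,1,1]] U=[[2,0,0],[0,-1,2],[0,0,1]]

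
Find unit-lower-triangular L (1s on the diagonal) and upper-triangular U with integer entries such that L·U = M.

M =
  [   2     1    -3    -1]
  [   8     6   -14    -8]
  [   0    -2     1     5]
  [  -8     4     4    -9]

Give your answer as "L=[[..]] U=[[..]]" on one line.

L=[[1,0,0,0],[4,1,0,0],[0,-1,1,0],[-4,4,0,1]] U=[[2,1,-3,-1],[0,2,-2,-4],[0,0,-1,1],[0,0,0,3]]

  R1 -= 4·R0 → [0,2,-2,-4]
  R2 -= 0·R0 → [0,-2,1,5]
  R3 -= -4·R0 → [0,8,-8,-13]
  R2 -= -1·R1 → [0,0,-1,1]
  R3 -= 4·R1 → [0,0,0,3]
  R3 -= 0·R2 → [0,0,0,3]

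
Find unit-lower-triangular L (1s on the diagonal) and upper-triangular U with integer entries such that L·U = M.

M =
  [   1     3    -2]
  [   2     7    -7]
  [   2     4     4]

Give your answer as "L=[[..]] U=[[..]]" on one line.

  R1 -= 2·R0 → [0,1,-3]
  R2 -= 2·R0 → [0,-2,8]
  R2 -= -2·R1 → [0,0,2]

L=[[1,0,0],[2,1,0],[2,-2,1]] U=[[1,3,-2],[0,1,-3],[0,0,2]]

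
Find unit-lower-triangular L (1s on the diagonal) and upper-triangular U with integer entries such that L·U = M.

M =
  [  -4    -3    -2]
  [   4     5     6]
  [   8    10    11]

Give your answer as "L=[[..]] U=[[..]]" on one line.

L=[[1,0,0],[-1,1,0],[-2,2,1]] U=[[-4,-3,-2],[0,2,4],[0,0,-1]]

  r1 -= -1·r0 → [0,2,4]
  r2 -= -2·r0 → [0,4,7]
  r2 -= 2·r1 → [0,0,-1]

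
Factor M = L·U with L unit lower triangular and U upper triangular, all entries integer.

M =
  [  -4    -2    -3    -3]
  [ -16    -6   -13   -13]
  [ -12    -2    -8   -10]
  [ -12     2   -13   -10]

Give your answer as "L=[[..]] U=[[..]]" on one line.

  r1 -= 4·r0 → [0,2,-1,-1]
  r2 -= 3·r0 → [0,4,1,-1]
  r3 -= 3·r0 → [0,8,-4,-1]
  r2 -= 2·r1 → [0,0,3,1]
  r3 -= 4·r1 → [0,0,0,3]
  r3 -= 0·r2 → [0,0,0,3]

L=[[1,0,0,0],[4,1,0,0],[3,2,1,0],[3,4,0,1]] U=[[-4,-2,-3,-3],[0,2,-1,-1],[0,0,3,1],[0,0,0,3]]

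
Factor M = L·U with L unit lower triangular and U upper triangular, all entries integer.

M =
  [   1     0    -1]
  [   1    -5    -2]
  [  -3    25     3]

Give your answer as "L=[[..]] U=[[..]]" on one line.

  row1 -= 1·row0 → [0,-5,-1]
  row2 -= -3·row0 → [0,25,0]
  row2 -= -5·row1 → [0,0,-5]

L=[[1,0,0],[1,1,0],[-3,-5,1]] U=[[1,0,-1],[0,-5,-1],[0,0,-5]]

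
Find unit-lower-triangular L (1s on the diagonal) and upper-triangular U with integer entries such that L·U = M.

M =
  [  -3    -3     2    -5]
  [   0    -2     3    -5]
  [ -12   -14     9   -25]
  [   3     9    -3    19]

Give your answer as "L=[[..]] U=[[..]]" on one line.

  r1 -= 0·r0 → [0,-2,3,-5]
  r2 -= 4·r0 → [0,-2,1,-5]
  r3 -= -1·r0 → [0,6,-1,14]
  r2 -= 1·r1 → [0,0,-2,0]
  r3 -= -3·r1 → [0,0,8,-1]
  r3 -= -4·r2 → [0,0,0,-1]

L=[[1,0,0,0],[0,1,0,0],[4,1,1,0],[-1,-3,-4,1]] U=[[-3,-3,2,-5],[0,-2,3,-5],[0,0,-2,0],[0,0,0,-1]]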